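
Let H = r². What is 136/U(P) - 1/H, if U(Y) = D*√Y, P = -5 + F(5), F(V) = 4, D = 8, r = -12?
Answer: -1/144 - 17*I ≈ -0.0069444 - 17.0*I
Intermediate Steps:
P = -1 (P = -5 + 4 = -1)
U(Y) = 8*√Y
H = 144 (H = (-12)² = 144)
136/U(P) - 1/H = 136/((8*√(-1))) - 1/144 = 136/((8*I)) - 1*1/144 = 136*(-I/8) - 1/144 = -17*I - 1/144 = -1/144 - 17*I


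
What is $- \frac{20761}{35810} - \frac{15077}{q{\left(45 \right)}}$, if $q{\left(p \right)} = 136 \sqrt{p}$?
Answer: $- \frac{20761}{35810} - \frac{15077 \sqrt{5}}{2040} \approx -17.106$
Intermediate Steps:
$- \frac{20761}{35810} - \frac{15077}{q{\left(45 \right)}} = - \frac{20761}{35810} - \frac{15077}{136 \sqrt{45}} = \left(-20761\right) \frac{1}{35810} - \frac{15077}{136 \cdot 3 \sqrt{5}} = - \frac{20761}{35810} - \frac{15077}{408 \sqrt{5}} = - \frac{20761}{35810} - 15077 \frac{\sqrt{5}}{2040} = - \frac{20761}{35810} - \frac{15077 \sqrt{5}}{2040}$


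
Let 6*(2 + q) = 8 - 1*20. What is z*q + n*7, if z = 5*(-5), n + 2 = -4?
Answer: 58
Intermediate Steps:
q = -4 (q = -2 + (8 - 1*20)/6 = -2 + (8 - 20)/6 = -2 + (1/6)*(-12) = -2 - 2 = -4)
n = -6 (n = -2 - 4 = -6)
z = -25
z*q + n*7 = -25*(-4) - 6*7 = 100 - 42 = 58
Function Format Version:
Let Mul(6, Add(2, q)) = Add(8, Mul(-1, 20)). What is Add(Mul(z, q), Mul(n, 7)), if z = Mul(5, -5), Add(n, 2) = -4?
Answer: 58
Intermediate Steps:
q = -4 (q = Add(-2, Mul(Rational(1, 6), Add(8, Mul(-1, 20)))) = Add(-2, Mul(Rational(1, 6), Add(8, -20))) = Add(-2, Mul(Rational(1, 6), -12)) = Add(-2, -2) = -4)
n = -6 (n = Add(-2, -4) = -6)
z = -25
Add(Mul(z, q), Mul(n, 7)) = Add(Mul(-25, -4), Mul(-6, 7)) = Add(100, -42) = 58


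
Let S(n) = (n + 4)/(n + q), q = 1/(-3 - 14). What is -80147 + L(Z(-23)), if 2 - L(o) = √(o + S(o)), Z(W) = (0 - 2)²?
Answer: -80145 - 2*√6767/67 ≈ -80148.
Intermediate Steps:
q = -1/17 (q = 1/(-17) = -1/17 ≈ -0.058824)
Z(W) = 4 (Z(W) = (-2)² = 4)
S(n) = (4 + n)/(-1/17 + n) (S(n) = (n + 4)/(n - 1/17) = (4 + n)/(-1/17 + n))
L(o) = 2 - √(o + 17*(4 + o)/(-1 + 17*o))
-80147 + L(Z(-23)) = -80147 + (2 - √((68 + 16*4 + 17*4²)/(-1 + 17*4))) = -80147 + (2 - √((68 + 64 + 17*16)/(-1 + 68))) = -80147 + (2 - √((68 + 64 + 272)/67)) = -80147 + (2 - √((1/67)*404)) = -80147 + (2 - √(404/67)) = -80147 + (2 - 2*√6767/67) = -80145 - 2*√6767/67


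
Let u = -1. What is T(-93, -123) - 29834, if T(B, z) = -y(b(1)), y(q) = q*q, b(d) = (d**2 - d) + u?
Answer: -29835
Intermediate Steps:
b(d) = -1 + d**2 - d (b(d) = (d**2 - d) - 1 = -1 + d**2 - d)
y(q) = q**2
T(B, z) = -1 (T(B, z) = -(-1 + 1**2 - 1*1)**2 = -(-1 + 1 - 1)**2 = -1*(-1)**2 = -1*1 = -1)
T(-93, -123) - 29834 = -1 - 29834 = -29835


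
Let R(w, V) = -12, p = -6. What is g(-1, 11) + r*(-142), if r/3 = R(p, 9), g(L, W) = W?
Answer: 5123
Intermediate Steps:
r = -36 (r = 3*(-12) = -36)
g(-1, 11) + r*(-142) = 11 - 36*(-142) = 11 + 5112 = 5123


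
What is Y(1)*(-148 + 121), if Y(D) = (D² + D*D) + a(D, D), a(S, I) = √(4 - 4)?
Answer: -54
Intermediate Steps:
a(S, I) = 0 (a(S, I) = √0 = 0)
Y(D) = 2*D² (Y(D) = (D² + D*D) + 0 = (D² + D²) + 0 = 2*D² + 0 = 2*D²)
Y(1)*(-148 + 121) = (2*1²)*(-148 + 121) = (2*1)*(-27) = 2*(-27) = -54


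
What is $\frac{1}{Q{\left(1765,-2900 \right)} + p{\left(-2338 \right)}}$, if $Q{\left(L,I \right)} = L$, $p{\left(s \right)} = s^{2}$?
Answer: $\frac{1}{5468009} \approx 1.8288 \cdot 10^{-7}$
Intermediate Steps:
$\frac{1}{Q{\left(1765,-2900 \right)} + p{\left(-2338 \right)}} = \frac{1}{1765 + \left(-2338\right)^{2}} = \frac{1}{1765 + 5466244} = \frac{1}{5468009}$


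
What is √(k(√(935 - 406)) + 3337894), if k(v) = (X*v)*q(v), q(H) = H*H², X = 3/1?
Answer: √4177417 ≈ 2043.9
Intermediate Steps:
X = 3 (X = 3*1 = 3)
q(H) = H³
k(v) = 3*v⁴ (k(v) = (3*v)*v³ = 3*v⁴)
√(k(√(935 - 406)) + 3337894) = √(3*(√(935 - 406))⁴ + 3337894) = √(3*(√529)⁴ + 3337894) = √(3*23⁴ + 3337894) = √(3*279841 + 3337894) = √(839523 + 3337894) = √4177417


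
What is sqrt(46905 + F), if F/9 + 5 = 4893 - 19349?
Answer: 2*I*sqrt(20811) ≈ 288.52*I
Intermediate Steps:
F = -130149 (F = -45 + 9*(4893 - 19349) = -45 + 9*(-14456) = -45 - 130104 = -130149)
sqrt(46905 + F) = sqrt(46905 - 130149) = sqrt(-83244) = 2*I*sqrt(20811)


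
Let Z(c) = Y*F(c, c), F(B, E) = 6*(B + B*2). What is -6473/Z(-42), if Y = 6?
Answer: 6473/4536 ≈ 1.4270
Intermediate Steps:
F(B, E) = 18*B (F(B, E) = 6*(B + 2*B) = 6*(3*B) = 18*B)
Z(c) = 108*c (Z(c) = 6*(18*c) = 108*c)
-6473/Z(-42) = -6473/(108*(-42)) = -6473/(-4536) = -6473*(-1/4536) = 6473/4536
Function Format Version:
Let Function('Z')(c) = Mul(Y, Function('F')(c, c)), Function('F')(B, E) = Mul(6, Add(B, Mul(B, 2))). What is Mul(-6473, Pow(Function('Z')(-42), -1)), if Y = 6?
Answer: Rational(6473, 4536) ≈ 1.4270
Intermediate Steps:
Function('F')(B, E) = Mul(18, B) (Function('F')(B, E) = Mul(6, Add(B, Mul(2, B))) = Mul(6, Mul(3, B)) = Mul(18, B))
Function('Z')(c) = Mul(108, c) (Function('Z')(c) = Mul(6, Mul(18, c)) = Mul(108, c))
Mul(-6473, Pow(Function('Z')(-42), -1)) = Mul(-6473, Pow(Mul(108, -42), -1)) = Mul(-6473, Pow(-4536, -1)) = Mul(-6473, Rational(-1, 4536)) = Rational(6473, 4536)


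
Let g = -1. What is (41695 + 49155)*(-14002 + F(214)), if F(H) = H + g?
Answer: -1252730650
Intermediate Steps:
F(H) = -1 + H (F(H) = H - 1 = -1 + H)
(41695 + 49155)*(-14002 + F(214)) = (41695 + 49155)*(-14002 + (-1 + 214)) = 90850*(-14002 + 213) = 90850*(-13789) = -1252730650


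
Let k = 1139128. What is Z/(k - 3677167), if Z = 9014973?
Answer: -3004991/846013 ≈ -3.5519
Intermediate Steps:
Z/(k - 3677167) = 9014973/(1139128 - 3677167) = 9014973/(-2538039) = 9014973*(-1/2538039) = -3004991/846013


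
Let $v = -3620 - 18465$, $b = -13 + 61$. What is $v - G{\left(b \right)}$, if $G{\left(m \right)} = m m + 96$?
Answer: $-24485$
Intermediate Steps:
$b = 48$
$v = -22085$
$G{\left(m \right)} = 96 + m^{2}$ ($G{\left(m \right)} = m^{2} + 96 = 96 + m^{2}$)
$v - G{\left(b \right)} = -22085 - \left(96 + 48^{2}\right) = -22085 - \left(96 + 2304\right) = -22085 - 2400 = -24485$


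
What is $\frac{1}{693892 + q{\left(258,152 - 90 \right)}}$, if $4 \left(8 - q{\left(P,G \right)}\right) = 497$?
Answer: $\frac{4}{2775103} \approx 1.4414 \cdot 10^{-6}$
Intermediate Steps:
$q{\left(P,G \right)} = - \frac{465}{4}$ ($q{\left(P,G \right)} = 8 - \frac{497}{4} = - \frac{465}{4}$)
$\frac{1}{693892 + q{\left(258,152 - 90 \right)}} = \frac{1}{693892 - \frac{465}{4}} = \frac{1}{\frac{2775103}{4}} = \frac{4}{2775103}$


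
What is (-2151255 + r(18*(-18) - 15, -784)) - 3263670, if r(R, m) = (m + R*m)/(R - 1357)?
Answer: -286999306/53 ≈ -5.4151e+6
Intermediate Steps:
r(R, m) = (m + R*m)/(-1357 + R)
(-2151255 + r(18*(-18) - 15, -784)) - 3263670 = (-2151255 - 784*(1 + (18*(-18) - 15))/(-1357 + (18*(-18) - 15))) - 3263670 = (-2151255 - 784*(1 + (-324 - 15))/(-1357 + (-324 - 15))) - 3263670 = (-2151255 - 784*(1 - 339)/(-1357 - 339)) - 3263670 = (-2151255 - 784*(-338)/(-1696)) - 3263670 = (-2151255 - 784*(-1/1696)*(-338)) - 3263670 = (-2151255 - 8281/53) - 3263670 = -114024796/53 - 3263670 = -286999306/53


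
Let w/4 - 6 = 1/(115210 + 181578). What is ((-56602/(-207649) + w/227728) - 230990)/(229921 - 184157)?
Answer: -62342172956769908739/12351316382868210752 ≈ -5.0474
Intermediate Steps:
w = 1780729/74197 (w = 24 + 4/(115210 + 181578) = 24 + 4/296788 = 24 + 4*(1/296788) = 24 + 1/74197 = 1780729/74197 ≈ 24.000)
((-56602/(-207649) + w/227728) - 230990)/(229921 - 184157) = ((-56602/(-207649) + (1780729/74197)/227728) - 230990)/(229921 - 184157) = ((-56602*(-1/207649) + (1780729/74197)*(1/227728)) - 230990)/45764 = ((4354/15973 + 1780729/16896734416) - 230990)*(1/45764) = (73596825231581/269891538826768 - 230990)*(1/45764) = -62342172956769908739/269891538826768*1/45764 = -62342172956769908739/12351316382868210752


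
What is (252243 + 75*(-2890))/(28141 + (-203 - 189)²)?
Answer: 35493/181805 ≈ 0.19523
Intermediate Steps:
(252243 + 75*(-2890))/(28141 + (-203 - 189)²) = (252243 - 216750)/(28141 + (-392)²) = 35493/(28141 + 153664) = 35493/181805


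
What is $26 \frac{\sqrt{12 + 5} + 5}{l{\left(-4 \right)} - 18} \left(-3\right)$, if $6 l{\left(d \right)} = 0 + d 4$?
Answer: $\frac{585}{31} + \frac{117 \sqrt{17}}{31} \approx 34.432$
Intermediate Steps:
$l{\left(d \right)} = \frac{2 d}{3}$ ($l{\left(d \right)} = \frac{0 + d 4}{6} = \frac{0 + 4 d}{6} = \frac{4 d}{6} = \frac{2 d}{3}$)
$26 \frac{\sqrt{12 + 5} + 5}{l{\left(-4 \right)} - 18} \left(-3\right) = 26 \frac{\sqrt{12 + 5} + 5}{\frac{2}{3} \left(-4\right) - 18} \left(-3\right) = 26 \frac{\sqrt{17} + 5}{- \frac{8}{3} - 18} \left(-3\right) = 26 \frac{5 + \sqrt{17}}{- \frac{62}{3}} \left(-3\right) = 26 \left(5 + \sqrt{17}\right) \left(- \frac{3}{62}\right) \left(-3\right) = 26 \left(- \frac{15}{62} - \frac{3 \sqrt{17}}{62}\right) \left(-3\right) = \left(- \frac{195}{31} - \frac{39 \sqrt{17}}{31}\right) \left(-3\right) = \frac{585}{31} + \frac{117 \sqrt{17}}{31}$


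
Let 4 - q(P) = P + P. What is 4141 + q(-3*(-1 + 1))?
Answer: 4145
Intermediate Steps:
q(P) = 4 - 2*P (q(P) = 4 - (P + P) = 4 - 2*P)
4141 + q(-3*(-1 + 1)) = 4141 + (4 - (-6)*(-1 + 1)) = 4141 + (4 - (-6)*0) = 4141 + (4 - 2*0) = 4141 + (4 + 0) = 4141 + 4 = 4145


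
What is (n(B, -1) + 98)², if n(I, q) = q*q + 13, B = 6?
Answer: 12544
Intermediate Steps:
n(I, q) = 13 + q² (n(I, q) = q² + 13 = 13 + q²)
(n(B, -1) + 98)² = ((13 + (-1)²) + 98)² = ((13 + 1) + 98)² = (14 + 98)² = 112² = 12544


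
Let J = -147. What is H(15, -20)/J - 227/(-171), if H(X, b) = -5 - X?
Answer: 12263/8379 ≈ 1.4635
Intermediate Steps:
H(15, -20)/J - 227/(-171) = (-5 - 1*15)/(-147) - 227/(-171) = (-5 - 15)*(-1/147) - 227*(-1/171) = -20*(-1/147) + 227/171 = 20/147 + 227/171 = 12263/8379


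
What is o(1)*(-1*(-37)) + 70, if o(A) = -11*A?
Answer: -337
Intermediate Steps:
o(1)*(-1*(-37)) + 70 = (-11*1)*(-1*(-37)) + 70 = -11*37 + 70 = -407 + 70 = -337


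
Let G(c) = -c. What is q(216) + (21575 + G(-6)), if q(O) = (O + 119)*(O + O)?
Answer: 166301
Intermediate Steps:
q(O) = 2*O*(119 + O) (q(O) = (119 + O)*(2*O) = 2*O*(119 + O))
q(216) + (21575 + G(-6)) = 2*216*(119 + 216) + (21575 - 1*(-6)) = 2*216*335 + (21575 + 6) = 144720 + 21581 = 166301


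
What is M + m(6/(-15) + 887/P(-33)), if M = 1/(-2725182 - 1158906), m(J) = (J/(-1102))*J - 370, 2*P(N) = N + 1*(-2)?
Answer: -976223656774511/2621662297800 ≈ -372.37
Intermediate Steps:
P(N) = -1 + N/2 (P(N) = (N + 1*(-2))/2 = (N - 2)/2 = (-2 + N)/2 = -1 + N/2)
m(J) = -370 - J²/1102 (m(J) = (J*(-1/1102))*J - 370 = (-J/1102)*J - 370 = -J²/1102 - 370 = -370 - J²/1102)
M = -1/3884088 (M = 1/(-3884088) = -1/3884088 ≈ -2.5746e-7)
M + m(6/(-15) + 887/P(-33)) = -1/3884088 + (-370 - (6/(-15) + 887/(-1 + (½)*(-33)))²/1102) = -1/3884088 + (-370 - (6*(-1/15) + 887/(-1 - 33/2))²/1102) = -1/3884088 + (-370 - (-⅖ + 887/(-35/2))²/1102) = -1/3884088 + (-370 - (-⅖ + 887*(-2/35))²/1102) = -1/3884088 + (-370 - (-⅖ - 1774/35)²/1102) = -1/3884088 + (-370 - (-1788/35)²/1102) = -1/3884088 + (-370 - 1/1102*3196944/1225) = -1/3884088 + (-370 - 1598472/674975) = -1/3884088 - 251339222/674975 = -976223656774511/2621662297800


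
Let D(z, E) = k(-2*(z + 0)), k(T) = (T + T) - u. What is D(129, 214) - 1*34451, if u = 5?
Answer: -34972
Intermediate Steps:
k(T) = -5 + 2*T (k(T) = (T + T) - 1*5 = 2*T - 5 = -5 + 2*T)
D(z, E) = -5 - 4*z (D(z, E) = -5 + 2*(-2*(z + 0)) = -5 + 2*(-2*z) = -5 - 4*z)
D(129, 214) - 1*34451 = (-5 - 4*129) - 1*34451 = (-5 - 516) - 34451 = -521 - 34451 = -34972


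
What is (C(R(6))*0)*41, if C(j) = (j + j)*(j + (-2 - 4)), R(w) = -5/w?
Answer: 0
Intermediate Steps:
C(j) = 2*j*(-6 + j) (C(j) = (2*j)*(j - 6) = (2*j)*(-6 + j) = 2*j*(-6 + j))
(C(R(6))*0)*41 = ((2*(-5/6)*(-6 - 5/6))*0)*41 = ((2*(-5*⅙)*(-6 - 5*⅙))*0)*41 = ((2*(-⅚)*(-6 - ⅚))*0)*41 = ((2*(-⅚)*(-41/6))*0)*41 = ((205/18)*0)*41 = 0*41 = 0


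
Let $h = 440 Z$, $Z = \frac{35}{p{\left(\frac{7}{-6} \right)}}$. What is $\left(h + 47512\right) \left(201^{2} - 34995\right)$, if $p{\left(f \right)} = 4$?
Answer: $277662972$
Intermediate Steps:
$Z = \frac{35}{4} \approx 8.75$
$h = 3850$ ($h = 440 \cdot \frac{35}{4} = 3850$)
$\left(h + 47512\right) \left(201^{2} - 34995\right) = \left(3850 + 47512\right) \left(201^{2} - 34995\right) = 51362 \left(40401 - 34995\right) = 51362 \cdot 5406 = 277662972$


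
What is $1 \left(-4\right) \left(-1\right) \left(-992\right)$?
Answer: $-3968$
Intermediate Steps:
$1 \left(-4\right) \left(-1\right) \left(-992\right) = \left(-4\right) \left(-1\right) \left(-992\right) = 4 \left(-992\right) = -3968$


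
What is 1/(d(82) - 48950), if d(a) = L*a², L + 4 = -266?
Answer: -1/1864430 ≈ -5.3636e-7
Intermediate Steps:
L = -270 (L = -4 - 266 = -270)
d(a) = -270*a²
1/(d(82) - 48950) = 1/(-270*82² - 48950) = 1/(-270*6724 - 48950) = 1/(-1815480 - 48950) = 1/(-1864430) = -1/1864430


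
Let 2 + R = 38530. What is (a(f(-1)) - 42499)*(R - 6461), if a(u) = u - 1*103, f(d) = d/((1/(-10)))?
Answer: -1365797664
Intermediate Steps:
R = 38528 (R = -2 + 38530 = 38528)
f(d) = -10*d (f(d) = d/((1*(-1/10))) = d/(-1/10) = d*(-10) = -10*d)
a(u) = -103 + u (a(u) = u - 103 = -103 + u)
(a(f(-1)) - 42499)*(R - 6461) = ((-103 - 10*(-1)) - 42499)*(38528 - 6461) = ((-103 + 10) - 42499)*32067 = (-93 - 42499)*32067 = -42592*32067 = -1365797664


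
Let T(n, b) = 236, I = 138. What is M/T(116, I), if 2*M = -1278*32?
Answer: -5112/59 ≈ -86.644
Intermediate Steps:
M = -20448 (M = (-1278*32)/2 = (1/2)*(-40896) = -20448)
M/T(116, I) = -20448/236 = -20448*1/236 = -5112/59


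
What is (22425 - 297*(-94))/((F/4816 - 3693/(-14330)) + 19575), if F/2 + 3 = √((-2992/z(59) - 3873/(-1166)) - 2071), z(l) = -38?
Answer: 6498962915660323813117108080/2527041809830629966856076341 - 6223403562965400*I*√976171945694/2527041809830629966856076341 ≈ 2.5718 - 2.4332e-6*I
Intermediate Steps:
F = -6 + I*√976171945694/11077 (F = -6 + 2*√((-2992/(-38) - 3873/(-1166)) - 2071) = -6 + 2*√((-2992*(-1/38) - 3873*(-1/1166)) - 2071) = -6 + 2*√((1496/19 + 3873/1166) - 2071) = -6 + 2*√(1817923/22154 - 2071) = -6 + 2*√(-44063011/22154) = -6 + 2*(I*√976171945694/22154) = -6 + I*√976171945694/11077 ≈ -6.0 + 89.195*I)
(22425 - 297*(-94))/((F/4816 - 3693/(-14330)) + 19575) = (22425 - 297*(-94))/(((-6 + I*√976171945694/11077)/4816 - 3693/(-14330)) + 19575) = (22425 + 27918)/(((-6 + I*√976171945694/11077)*(1/4816) - 3693*(-1/14330)) + 19575) = 50343/(((-3/2408 + I*√976171945694/53346832) + 3693/14330) + 19575) = 50343/((4424877/17253320 + I*√976171945694/53346832) + 19575) = 50343/(337738163877/17253320 + I*√976171945694/53346832)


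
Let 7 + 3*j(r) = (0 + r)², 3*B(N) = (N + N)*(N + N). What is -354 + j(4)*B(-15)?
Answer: 546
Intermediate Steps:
B(N) = 4*N²/3 (B(N) = ((N + N)*(N + N))/3 = ((2*N)*(2*N))/3 = (4*N²)/3 = 4*N²/3)
j(r) = -7/3 + r²/3 (j(r) = -7/3 + (0 + r)²/3 = -7/3 + r²/3)
-354 + j(4)*B(-15) = -354 + (-7/3 + (⅓)*4²)*((4/3)*(-15)²) = -354 + (-7/3 + (⅓)*16)*((4/3)*225) = -354 + (-7/3 + 16/3)*300 = -354 + 3*300 = -354 + 900 = 546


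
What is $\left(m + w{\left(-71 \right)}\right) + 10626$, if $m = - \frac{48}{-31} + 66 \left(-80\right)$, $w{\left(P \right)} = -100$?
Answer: $\frac{162674}{31} \approx 5247.5$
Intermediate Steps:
$m = - \frac{163632}{31}$ ($m = \left(-48\right) \left(- \frac{1}{31}\right) - 5280 = \frac{48}{31} - 5280 = - \frac{163632}{31} \approx -5278.5$)
$\left(m + w{\left(-71 \right)}\right) + 10626 = \left(- \frac{163632}{31} - 100\right) + 10626 = - \frac{166732}{31} + 10626 = \frac{162674}{31}$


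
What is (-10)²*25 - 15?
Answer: 2485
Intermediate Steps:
(-10)²*25 - 15 = 100*25 - 15 = 2500 - 15 = 2485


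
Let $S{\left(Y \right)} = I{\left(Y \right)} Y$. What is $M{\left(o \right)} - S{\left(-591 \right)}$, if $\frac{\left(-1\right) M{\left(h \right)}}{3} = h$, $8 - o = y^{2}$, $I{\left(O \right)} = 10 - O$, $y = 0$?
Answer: $355167$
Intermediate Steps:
$o = 8$ ($o = 8 - 0^{2} = 8 - 0 = 8 + 0 = 8$)
$S{\left(Y \right)} = Y \left(10 - Y\right)$ ($S{\left(Y \right)} = \left(10 - Y\right) Y = Y \left(10 - Y\right)$)
$M{\left(h \right)} = - 3 h$
$M{\left(o \right)} - S{\left(-591 \right)} = \left(-3\right) 8 - - 591 \left(10 - -591\right) = -24 - - 591 \left(10 + 591\right) = -24 - \left(-591\right) 601 = -24 - -355191 = -24 + 355191 = 355167$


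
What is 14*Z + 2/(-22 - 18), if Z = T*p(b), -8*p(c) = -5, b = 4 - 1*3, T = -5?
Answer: -219/5 ≈ -43.800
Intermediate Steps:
b = 1 (b = 4 - 3 = 1)
p(c) = 5/8 (p(c) = -⅛*(-5) = 5/8)
Z = -25/8 (Z = -5*5/8 = -25/8 ≈ -3.1250)
14*Z + 2/(-22 - 18) = 14*(-25/8) + 2/(-22 - 18) = -175/4 + 2/(-40) = -175/4 + 2*(-1/40) = -175/4 - 1/20 = -219/5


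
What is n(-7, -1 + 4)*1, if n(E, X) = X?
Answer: 3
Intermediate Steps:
n(-7, -1 + 4)*1 = (-1 + 4)*1 = 3*1 = 3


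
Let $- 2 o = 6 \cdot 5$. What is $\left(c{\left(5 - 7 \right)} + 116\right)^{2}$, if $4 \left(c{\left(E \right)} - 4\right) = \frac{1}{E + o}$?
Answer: $\frac{66569281}{4624} \approx 14396.0$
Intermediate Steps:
$o = -15$ ($o = - \frac{6 \cdot 5}{2} = \left(- \frac{1}{2}\right) 30 = -15$)
$c{\left(E \right)} = 4 + \frac{1}{4 \left(-15 + E\right)}$ ($c{\left(E \right)} = 4 + \frac{1}{4 \left(E - 15\right)} = 4 + \frac{1}{4 \left(-15 + E\right)}$)
$\left(c{\left(5 - 7 \right)} + 116\right)^{2} = \left(\frac{-239 + 16 \left(5 - 7\right)}{4 \left(-15 + \left(5 - 7\right)\right)} + 116\right)^{2} = \left(\frac{-239 + 16 \left(-2\right)}{4 \left(-15 - 2\right)} + 116\right)^{2} = \left(\frac{-239 - 32}{4 \left(-17\right)} + 116\right)^{2} = \left(\frac{1}{4} \left(- \frac{1}{17}\right) \left(-271\right) + 116\right)^{2} = \left(\frac{271}{68} + 116\right)^{2} = \left(\frac{8159}{68}\right)^{2} = \frac{66569281}{4624}$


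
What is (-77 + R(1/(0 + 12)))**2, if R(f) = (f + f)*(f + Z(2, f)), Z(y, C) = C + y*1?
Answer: 7612081/1296 ≈ 5873.5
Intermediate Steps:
Z(y, C) = C + y
R(f) = 2*f*(2 + 2*f) (R(f) = (f + f)*(f + (f + 2)) = (2*f)*(f + (2 + f)) = (2*f)*(2 + 2*f) = 2*f*(2 + 2*f))
(-77 + R(1/(0 + 12)))**2 = (-77 + 4*(1 + 1/(0 + 12))/(0 + 12))**2 = (-77 + 4*(1 + 1/12)/12)**2 = (-77 + 4*(1/12)*(1 + 1/12))**2 = (-77 + 4*(1/12)*(13/12))**2 = (-77 + 13/36)**2 = (-2759/36)**2 = 7612081/1296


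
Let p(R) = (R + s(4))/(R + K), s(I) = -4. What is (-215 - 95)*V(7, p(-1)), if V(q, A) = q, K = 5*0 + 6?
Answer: -2170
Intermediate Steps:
K = 6 (K = 0 + 6 = 6)
p(R) = (-4 + R)/(6 + R) (p(R) = (R - 4)/(R + 6) = (-4 + R)/(6 + R))
(-215 - 95)*V(7, p(-1)) = (-215 - 95)*7 = -310*7 = -2170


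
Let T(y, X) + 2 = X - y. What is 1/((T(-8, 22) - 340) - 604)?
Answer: -1/916 ≈ -0.0010917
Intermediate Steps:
T(y, X) = -2 + X - y (T(y, X) = -2 + (X - y) = -2 + X - y)
1/((T(-8, 22) - 340) - 604) = 1/(((-2 + 22 - 1*(-8)) - 340) - 604) = 1/(((-2 + 22 + 8) - 340) - 604) = 1/((28 - 340) - 604) = 1/(-312 - 604) = 1/(-916) = -1/916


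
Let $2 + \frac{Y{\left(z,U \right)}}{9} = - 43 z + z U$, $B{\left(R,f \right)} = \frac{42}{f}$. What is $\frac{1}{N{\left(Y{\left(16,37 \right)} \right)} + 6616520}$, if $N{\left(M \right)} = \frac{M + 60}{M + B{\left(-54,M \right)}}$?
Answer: $\frac{18523}{122557817222} \approx 1.5114 \cdot 10^{-7}$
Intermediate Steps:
$Y{\left(z,U \right)} = -18 - 387 z + 9 U z$ ($Y{\left(z,U \right)} = -18 + 9 \left(- 43 z + z U\right) = -18 + 9 \left(- 43 z + U z\right) = -18 + \left(- 387 z + 9 U z\right) = -18 - 387 z + 9 U z$)
$N{\left(M \right)} = \frac{60 + M}{M + \frac{42}{M}}$ ($N{\left(M \right)} = \frac{M + 60}{M + \frac{42}{M}} = \frac{60 + M}{M + \frac{42}{M}}$)
$\frac{1}{N{\left(Y{\left(16,37 \right)} \right)} + 6616520} = \frac{1}{\frac{\left(-18 - 6192 + 9 \cdot 37 \cdot 16\right) \left(60 - \left(6210 - 5328\right)\right)}{42 + \left(-18 - 6192 + 9 \cdot 37 \cdot 16\right)^{2}} + 6616520} = \frac{1}{\frac{\left(-18 - 6192 + 5328\right) \left(60 - 882\right)}{42 + \left(-18 - 6192 + 5328\right)^{2}} + 6616520} = \frac{1}{- \frac{882 \left(60 - 882\right)}{42 + \left(-882\right)^{2}} + 6616520} = \frac{1}{\left(-882\right) \frac{1}{42 + 777924} \left(-822\right) + 6616520} = \frac{1}{\left(-882\right) \frac{1}{777966} \left(-822\right) + 6616520} = \frac{1}{\frac{17262}{18523} + 6616520} = \frac{1}{\frac{122557817222}{18523}} = \frac{18523}{122557817222}$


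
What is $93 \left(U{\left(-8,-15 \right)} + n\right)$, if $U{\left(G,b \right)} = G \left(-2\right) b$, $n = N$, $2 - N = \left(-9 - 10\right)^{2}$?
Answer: $-55707$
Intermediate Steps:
$N = -359$ ($N = 2 - \left(-9 - 10\right)^{2} = 2 - \left(-19\right)^{2} = 2 - 361 = -359$)
$n = -359$
$U{\left(G,b \right)} = - 2 G b$
$93 \left(U{\left(-8,-15 \right)} + n\right) = 93 \left(\left(-2\right) \left(-8\right) \left(-15\right) - 359\right) = 93 \left(-240 - 359\right) = 93 \left(-599\right) = -55707$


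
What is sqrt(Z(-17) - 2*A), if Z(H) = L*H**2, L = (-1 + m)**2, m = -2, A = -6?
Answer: sqrt(2613) ≈ 51.117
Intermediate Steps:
L = 9 (L = (-1 - 2)**2 = (-3)**2 = 9)
Z(H) = 9*H**2
sqrt(Z(-17) - 2*A) = sqrt(9*(-17)**2 - 2*(-6)) = sqrt(9*289 + 12) = sqrt(2601 + 12) = sqrt(2613)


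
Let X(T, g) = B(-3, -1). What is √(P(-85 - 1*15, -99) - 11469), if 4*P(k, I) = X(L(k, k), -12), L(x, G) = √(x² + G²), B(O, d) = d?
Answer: I*√45877/2 ≈ 107.09*I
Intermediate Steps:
L(x, G) = √(G² + x²)
X(T, g) = -1
P(k, I) = -¼ (P(k, I) = (¼)*(-1) = -¼)
√(P(-85 - 1*15, -99) - 11469) = √(-¼ - 11469) = √(-45877/4) = I*√45877/2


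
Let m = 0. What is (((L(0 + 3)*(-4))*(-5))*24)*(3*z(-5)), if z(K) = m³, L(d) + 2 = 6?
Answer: 0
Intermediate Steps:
L(d) = 4 (L(d) = -2 + 6 = 4)
z(K) = 0 (z(K) = 0³ = 0)
(((L(0 + 3)*(-4))*(-5))*24)*(3*z(-5)) = (((4*(-4))*(-5))*24)*(3*0) = (-16*(-5)*24)*0 = (80*24)*0 = 1920*0 = 0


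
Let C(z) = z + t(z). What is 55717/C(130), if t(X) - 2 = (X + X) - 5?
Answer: 55717/387 ≈ 143.97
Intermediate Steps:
t(X) = -3 + 2*X (t(X) = 2 + ((X + X) - 5) = 2 + (2*X - 5) = 2 + (-5 + 2*X) = -3 + 2*X)
C(z) = -3 + 3*z (C(z) = z + (-3 + 2*z) = -3 + 3*z)
55717/C(130) = 55717/(-3 + 3*130) = 55717/(-3 + 390) = 55717/387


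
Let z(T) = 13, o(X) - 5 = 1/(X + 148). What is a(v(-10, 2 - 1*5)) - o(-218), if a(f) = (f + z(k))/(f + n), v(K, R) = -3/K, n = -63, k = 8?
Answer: -12007/2310 ≈ -5.1978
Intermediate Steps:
o(X) = 5 + 1/(148 + X) (o(X) = 5 + 1/(X + 148) = 5 + 1/(148 + X))
a(f) = (13 + f)/(-63 + f) (a(f) = (f + 13)/(f - 63) = (13 + f)/(-63 + f))
a(v(-10, 2 - 1*5)) - o(-218) = (13 - 3/(-10))/(-63 - 3/(-10)) - (741 + 5*(-218))/(148 - 218) = (13 - 3*(-1/10))/(-63 - 3*(-1/10)) - (741 - 1090)/(-70) = (13 + 3/10)/(-63 + 3/10) - (-1)*(-349)/70 = (133/10)/(-627/10) - 1*349/70 = -10/627*133/10 - 349/70 = -7/33 - 349/70 = -12007/2310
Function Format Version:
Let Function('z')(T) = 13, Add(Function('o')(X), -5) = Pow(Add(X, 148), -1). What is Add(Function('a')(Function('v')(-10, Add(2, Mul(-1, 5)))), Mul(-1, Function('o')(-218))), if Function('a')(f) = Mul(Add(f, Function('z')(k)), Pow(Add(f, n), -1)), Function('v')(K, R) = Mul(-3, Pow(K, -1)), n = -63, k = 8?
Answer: Rational(-12007, 2310) ≈ -5.1978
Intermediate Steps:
Function('o')(X) = Add(5, Pow(Add(148, X), -1)) (Function('o')(X) = Add(5, Pow(Add(X, 148), -1)) = Add(5, Pow(Add(148, X), -1)))
Function('a')(f) = Mul(Pow(Add(-63, f), -1), Add(13, f)) (Function('a')(f) = Mul(Add(f, 13), Pow(Add(f, -63), -1)) = Mul(Add(13, f), Pow(Add(-63, f), -1)) = Mul(Pow(Add(-63, f), -1), Add(13, f)))
Add(Function('a')(Function('v')(-10, Add(2, Mul(-1, 5)))), Mul(-1, Function('o')(-218))) = Add(Mul(Pow(Add(-63, Mul(-3, Pow(-10, -1))), -1), Add(13, Mul(-3, Pow(-10, -1)))), Mul(-1, Mul(Pow(Add(148, -218), -1), Add(741, Mul(5, -218))))) = Add(Mul(Pow(Add(-63, Mul(-3, Rational(-1, 10))), -1), Add(13, Mul(-3, Rational(-1, 10)))), Mul(-1, Mul(Pow(-70, -1), Add(741, -1090)))) = Add(Mul(Pow(Add(-63, Rational(3, 10)), -1), Add(13, Rational(3, 10))), Mul(-1, Mul(Rational(-1, 70), -349))) = Add(Mul(Pow(Rational(-627, 10), -1), Rational(133, 10)), Mul(-1, Rational(349, 70))) = Add(Mul(Rational(-10, 627), Rational(133, 10)), Rational(-349, 70)) = Add(Rational(-7, 33), Rational(-349, 70)) = Rational(-12007, 2310)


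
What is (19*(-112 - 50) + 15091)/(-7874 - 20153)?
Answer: -12013/28027 ≈ -0.42862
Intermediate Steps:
(19*(-112 - 50) + 15091)/(-7874 - 20153) = (19*(-162) + 15091)/(-28027) = (-3078 + 15091)*(-1/28027) = 12013*(-1/28027) = -12013/28027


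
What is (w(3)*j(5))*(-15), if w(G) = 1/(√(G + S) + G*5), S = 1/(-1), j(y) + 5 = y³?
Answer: -27000/223 + 1800*√2/223 ≈ -109.66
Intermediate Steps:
j(y) = -5 + y³
S = -1
w(G) = 1/(√(-1 + G) + 5*G) (w(G) = 1/(√(G - 1) + G*5) = 1/(√(-1 + G) + 5*G))
(w(3)*j(5))*(-15) = ((-5 + 5³)/(√(-1 + 3) + 5*3))*(-15) = ((-5 + 125)/(√2 + 15))*(-15) = (120/(15 + √2))*(-15) = -1800/(15 + √2)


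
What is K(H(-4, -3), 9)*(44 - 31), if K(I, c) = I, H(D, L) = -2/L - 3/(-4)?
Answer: 221/12 ≈ 18.417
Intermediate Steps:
H(D, L) = 3/4 - 2/L (H(D, L) = -2/L - 3*(-1/4) = -2/L + 3/4 = 3/4 - 2/L)
K(H(-4, -3), 9)*(44 - 31) = (3/4 - 2/(-3))*(44 - 31) = (3/4 - 2*(-1/3))*13 = (3/4 + 2/3)*13 = (17/12)*13 = 221/12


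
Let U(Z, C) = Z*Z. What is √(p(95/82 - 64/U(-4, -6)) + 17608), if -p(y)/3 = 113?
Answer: √17269 ≈ 131.41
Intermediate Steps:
U(Z, C) = Z²
p(y) = -339 (p(y) = -3*113 = -339)
√(p(95/82 - 64/U(-4, -6)) + 17608) = √(-339 + 17608) = √17269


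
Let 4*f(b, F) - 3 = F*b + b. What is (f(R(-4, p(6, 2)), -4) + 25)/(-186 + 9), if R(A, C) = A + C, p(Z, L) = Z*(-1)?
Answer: -133/708 ≈ -0.18785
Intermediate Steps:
p(Z, L) = -Z
f(b, F) = 3/4 + b/4 + F*b/4 (f(b, F) = 3/4 + (F*b + b)/4 = 3/4 + (b + F*b)/4 = 3/4 + (b/4 + F*b/4) = 3/4 + b/4 + F*b/4)
(f(R(-4, p(6, 2)), -4) + 25)/(-186 + 9) = ((3/4 + (-4 - 1*6)/4 + (1/4)*(-4)*(-4 - 1*6)) + 25)/(-186 + 9) = ((3/4 + (-4 - 6)/4 + (1/4)*(-4)*(-4 - 6)) + 25)/(-177) = ((3/4 + (1/4)*(-10) + (1/4)*(-4)*(-10)) + 25)*(-1/177) = ((3/4 - 5/2 + 10) + 25)*(-1/177) = (33/4 + 25)*(-1/177) = (133/4)*(-1/177) = -133/708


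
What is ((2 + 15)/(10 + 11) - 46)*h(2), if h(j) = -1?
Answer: 949/21 ≈ 45.190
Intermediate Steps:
((2 + 15)/(10 + 11) - 46)*h(2) = ((2 + 15)/(10 + 11) - 46)*(-1) = (17/21 - 46)*(-1) = -949/21*(-1) = 949/21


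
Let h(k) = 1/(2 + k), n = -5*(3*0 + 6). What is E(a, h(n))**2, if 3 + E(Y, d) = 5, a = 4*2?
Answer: 4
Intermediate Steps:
n = -30 (n = -5*(0 + 6) = -5*6 = -30)
a = 8
E(Y, d) = 2 (E(Y, d) = -3 + 5 = 2)
E(a, h(n))**2 = 2**2 = 4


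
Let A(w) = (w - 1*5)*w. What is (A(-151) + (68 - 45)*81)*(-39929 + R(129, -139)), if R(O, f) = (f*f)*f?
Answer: -69280704612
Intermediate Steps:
R(O, f) = f**3 (R(O, f) = f**2*f = f**3)
A(w) = w*(-5 + w) (A(w) = (w - 5)*w = (-5 + w)*w = w*(-5 + w))
(A(-151) + (68 - 45)*81)*(-39929 + R(129, -139)) = (-151*(-5 - 151) + (68 - 45)*81)*(-39929 + (-139)**3) = (-151*(-156) + 23*81)*(-39929 - 2685619) = (23556 + 1863)*(-2725548) = 25419*(-2725548) = -69280704612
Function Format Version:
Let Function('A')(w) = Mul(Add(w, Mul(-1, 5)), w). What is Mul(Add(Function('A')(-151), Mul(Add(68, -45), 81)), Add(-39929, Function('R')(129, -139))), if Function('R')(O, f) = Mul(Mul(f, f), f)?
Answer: -69280704612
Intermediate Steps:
Function('R')(O, f) = Pow(f, 3) (Function('R')(O, f) = Mul(Pow(f, 2), f) = Pow(f, 3))
Function('A')(w) = Mul(w, Add(-5, w)) (Function('A')(w) = Mul(Add(w, -5), w) = Mul(Add(-5, w), w) = Mul(w, Add(-5, w)))
Mul(Add(Function('A')(-151), Mul(Add(68, -45), 81)), Add(-39929, Function('R')(129, -139))) = Mul(Add(Mul(-151, Add(-5, -151)), Mul(Add(68, -45), 81)), Add(-39929, Pow(-139, 3))) = Mul(Add(Mul(-151, -156), Mul(23, 81)), Add(-39929, -2685619)) = Mul(Add(23556, 1863), -2725548) = Mul(25419, -2725548) = -69280704612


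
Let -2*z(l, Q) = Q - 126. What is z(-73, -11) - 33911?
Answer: -67685/2 ≈ -33843.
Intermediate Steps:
z(l, Q) = 63 - Q/2 (z(l, Q) = -(Q - 126)/2 = -(-126 + Q)/2 = 63 - Q/2)
z(-73, -11) - 33911 = (63 - 1/2*(-11)) - 33911 = (63 + 11/2) - 33911 = 137/2 - 33911 = -67685/2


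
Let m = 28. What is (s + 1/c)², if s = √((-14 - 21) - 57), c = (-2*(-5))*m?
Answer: -7212799/78400 + I*√23/70 ≈ -92.0 + 0.068512*I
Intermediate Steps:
c = 280 (c = -2*(-5)*28 = 10*28 = 280)
s = 2*I*√23 (s = √(-35 - 57) = √(-92) = 2*I*√23 ≈ 9.5917*I)
(s + 1/c)² = (2*I*√23 + 1/280)² = (1/280 + 2*I*√23)²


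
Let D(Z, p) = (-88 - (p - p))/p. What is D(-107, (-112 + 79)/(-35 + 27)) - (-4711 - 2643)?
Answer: 21998/3 ≈ 7332.7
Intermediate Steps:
D(Z, p) = -88/p (D(Z, p) = (-88 - 1*0)/p = (-88 + 0)/p = -88/p)
D(-107, (-112 + 79)/(-35 + 27)) - (-4711 - 2643) = -88*(-35 + 27)/(-112 + 79) - (-4711 - 2643) = -88/((-33/(-8))) - 1*(-7354) = -88/((-33*(-1/8))) + 7354 = -88/33/8 + 7354 = -88*8/33 + 7354 = -64/3 + 7354 = 21998/3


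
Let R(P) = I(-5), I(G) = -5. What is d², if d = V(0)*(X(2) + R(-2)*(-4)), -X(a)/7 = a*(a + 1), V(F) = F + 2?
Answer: 1936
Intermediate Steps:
R(P) = -5
V(F) = 2 + F
X(a) = -7*a*(1 + a) (X(a) = -7*a*(a + 1) = -7*a*(1 + a))
d = -44 (d = (2 + 0)*(-7*2*(1 + 2) - 5*(-4)) = 2*(-7*2*3 + 20) = 2*(-42 + 20) = 2*(-22) = -44)
d² = (-44)² = 1936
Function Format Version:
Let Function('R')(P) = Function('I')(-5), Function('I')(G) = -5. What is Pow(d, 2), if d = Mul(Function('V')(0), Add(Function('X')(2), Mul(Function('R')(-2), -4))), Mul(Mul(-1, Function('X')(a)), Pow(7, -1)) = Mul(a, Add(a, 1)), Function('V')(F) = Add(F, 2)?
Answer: 1936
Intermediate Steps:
Function('R')(P) = -5
Function('V')(F) = Add(2, F)
Function('X')(a) = Mul(-7, a, Add(1, a)) (Function('X')(a) = Mul(-7, Mul(a, Add(a, 1))) = Mul(-7, Mul(a, Add(1, a))) = Mul(-7, a, Add(1, a)))
d = -44 (d = Mul(Add(2, 0), Add(Mul(-7, 2, Add(1, 2)), Mul(-5, -4))) = Mul(2, Add(Mul(-7, 2, 3), 20)) = Mul(2, Add(-42, 20)) = Mul(2, -22) = -44)
Pow(d, 2) = Pow(-44, 2) = 1936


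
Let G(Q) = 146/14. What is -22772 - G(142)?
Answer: -159477/7 ≈ -22782.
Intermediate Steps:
G(Q) = 73/7 (G(Q) = 146*(1/14) = 73/7)
-22772 - G(142) = -22772 - 1*73/7 = -22772 - 73/7 = -159477/7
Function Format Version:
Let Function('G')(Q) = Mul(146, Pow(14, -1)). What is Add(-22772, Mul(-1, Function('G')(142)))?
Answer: Rational(-159477, 7) ≈ -22782.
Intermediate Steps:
Function('G')(Q) = Rational(73, 7) (Function('G')(Q) = Mul(146, Rational(1, 14)) = Rational(73, 7))
Add(-22772, Mul(-1, Function('G')(142))) = Add(-22772, Mul(-1, Rational(73, 7))) = Add(-22772, Rational(-73, 7)) = Rational(-159477, 7)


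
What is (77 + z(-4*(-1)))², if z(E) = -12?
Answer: 4225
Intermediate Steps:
(77 + z(-4*(-1)))² = (77 - 12)² = 65² = 4225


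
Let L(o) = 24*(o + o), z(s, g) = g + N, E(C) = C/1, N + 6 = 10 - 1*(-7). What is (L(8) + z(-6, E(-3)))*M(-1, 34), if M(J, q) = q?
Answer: 13328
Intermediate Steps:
N = 11 (N = -6 + (10 - 1*(-7)) = -6 + (10 + 7) = -6 + 17 = 11)
E(C) = C (E(C) = C*1 = C)
z(s, g) = 11 + g (z(s, g) = g + 11 = 11 + g)
L(o) = 48*o (L(o) = 24*(2*o) = 48*o)
(L(8) + z(-6, E(-3)))*M(-1, 34) = (48*8 + (11 - 3))*34 = (384 + 8)*34 = 392*34 = 13328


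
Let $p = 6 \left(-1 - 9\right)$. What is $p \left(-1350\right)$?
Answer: $81000$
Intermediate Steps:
$p = -60$ ($p = 6 \left(-1 - 9\right) = 6 \left(-10\right) = -60$)
$p \left(-1350\right) = \left(-60\right) \left(-1350\right) = 81000$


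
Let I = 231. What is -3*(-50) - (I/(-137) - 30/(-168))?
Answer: 581183/3836 ≈ 151.51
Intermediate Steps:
-3*(-50) - (I/(-137) - 30/(-168)) = -3*(-50) - (231/(-137) - 30/(-168)) = 150 - (231*(-1/137) - 30*(-1/168)) = 150 - (-231/137 + 5/28) = 150 - 1*(-5783/3836) = 150 + 5783/3836 = 581183/3836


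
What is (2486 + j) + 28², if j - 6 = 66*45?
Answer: 6246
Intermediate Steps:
j = 2976 (j = 6 + 66*45 = 6 + 2970 = 2976)
(2486 + j) + 28² = (2486 + 2976) + 28² = 5462 + 784 = 6246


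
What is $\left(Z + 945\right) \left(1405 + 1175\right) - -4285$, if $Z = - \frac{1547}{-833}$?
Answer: $\frac{17130235}{7} \approx 2.4472 \cdot 10^{6}$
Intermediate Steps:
$Z = \frac{13}{7}$ ($Z = \left(-1547\right) \left(- \frac{1}{833}\right) = \frac{13}{7} \approx 1.8571$)
$\left(Z + 945\right) \left(1405 + 1175\right) - -4285 = \left(\frac{13}{7} + 945\right) \left(1405 + 1175\right) - -4285 = \frac{6628}{7} \cdot 2580 + 4285 = \frac{17100240}{7} + 4285 = \frac{17130235}{7}$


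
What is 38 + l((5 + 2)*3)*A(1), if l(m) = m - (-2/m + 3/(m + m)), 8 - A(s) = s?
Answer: 1111/6 ≈ 185.17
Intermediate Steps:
A(s) = 8 - s
l(m) = m + 1/(2*m) (l(m) = m - (-2/m + 3/((2*m))) = m - (-2/m + 3*(1/(2*m))) = m - (-2/m + 3/(2*m)) = m - (-1)/(2*m) = m + 1/(2*m))
38 + l((5 + 2)*3)*A(1) = 38 + ((5 + 2)*3 + 1/(2*(((5 + 2)*3))))*(8 - 1*1) = 38 + (7*3 + 1/(2*((7*3))))*(8 - 1) = 38 + (21 + (1/2)/21)*7 = 38 + (21 + (1/2)*(1/21))*7 = 38 + (21 + 1/42)*7 = 38 + (883/42)*7 = 38 + 883/6 = 1111/6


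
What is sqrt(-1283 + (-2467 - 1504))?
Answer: I*sqrt(5254) ≈ 72.484*I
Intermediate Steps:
sqrt(-1283 + (-2467 - 1504)) = sqrt(-1283 - 3971) = sqrt(-5254) = I*sqrt(5254)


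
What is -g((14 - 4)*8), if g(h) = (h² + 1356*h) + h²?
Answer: -121280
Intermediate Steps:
g(h) = 2*h² + 1356*h
-g((14 - 4)*8) = -2*(14 - 4)*8*(678 + (14 - 4)*8) = -2*10*8*(678 + 10*8) = -2*80*(678 + 80) = -2*80*758 = -1*121280 = -121280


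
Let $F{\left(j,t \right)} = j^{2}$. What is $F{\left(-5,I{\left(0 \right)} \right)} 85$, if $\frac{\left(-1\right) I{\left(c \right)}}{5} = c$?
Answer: $2125$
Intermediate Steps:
$I{\left(c \right)} = - 5 c$
$F{\left(-5,I{\left(0 \right)} \right)} 85 = \left(-5\right)^{2} \cdot 85 = 25 \cdot 85 = 2125$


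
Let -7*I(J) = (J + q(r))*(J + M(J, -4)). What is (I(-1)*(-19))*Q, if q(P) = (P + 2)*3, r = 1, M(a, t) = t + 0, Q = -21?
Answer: 2280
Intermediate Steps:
M(a, t) = t
q(P) = 6 + 3*P (q(P) = (2 + P)*3 = 6 + 3*P)
I(J) = -(-4 + J)*(9 + J)/7 (I(J) = -(J + (6 + 3*1))*(J - 4)/7 = -(J + (6 + 3))*(-4 + J)/7 = -(J + 9)*(-4 + J)/7 = -(9 + J)*(-4 + J)/7 = -(-4 + J)*(9 + J)/7)
(I(-1)*(-19))*Q = ((36/7 - 5/7*(-1) - ⅐*(-1)²)*(-19))*(-21) = ((36/7 + 5/7 - ⅐*1)*(-19))*(-21) = ((36/7 + 5/7 - ⅐)*(-19))*(-21) = ((40/7)*(-19))*(-21) = -760/7*(-21) = 2280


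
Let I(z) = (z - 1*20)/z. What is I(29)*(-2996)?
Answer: -26964/29 ≈ -929.79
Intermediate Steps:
I(z) = (-20 + z)/z (I(z) = (z - 20)/z = (-20 + z)/z)
I(29)*(-2996) = ((-20 + 29)/29)*(-2996) = ((1/29)*9)*(-2996) = (9/29)*(-2996) = -26964/29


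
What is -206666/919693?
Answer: -206666/919693 ≈ -0.22471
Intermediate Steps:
-206666/919693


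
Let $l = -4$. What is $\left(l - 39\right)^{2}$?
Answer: $1849$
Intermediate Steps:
$\left(l - 39\right)^{2} = \left(-4 - 39\right)^{2} = \left(-43\right)^{2} = 1849$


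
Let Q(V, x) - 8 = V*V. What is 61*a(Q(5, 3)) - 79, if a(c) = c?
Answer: 1934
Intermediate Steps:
Q(V, x) = 8 + V² (Q(V, x) = 8 + V*V = 8 + V²)
61*a(Q(5, 3)) - 79 = 61*(8 + 5²) - 79 = 61*(8 + 25) - 79 = 61*33 - 79 = 2013 - 79 = 1934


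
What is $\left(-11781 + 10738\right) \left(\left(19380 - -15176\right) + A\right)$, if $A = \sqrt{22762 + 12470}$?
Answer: $-36041908 - 4172 \sqrt{2202} \approx -3.6238 \cdot 10^{7}$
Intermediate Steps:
$A = 4 \sqrt{2202}$ ($A = \sqrt{35232} = 4 \sqrt{2202} \approx 187.7$)
$\left(-11781 + 10738\right) \left(\left(19380 - -15176\right) + A\right) = \left(-11781 + 10738\right) \left(\left(19380 - -15176\right) + 4 \sqrt{2202}\right) = - 1043 \left(\left(19380 + 15176\right) + 4 \sqrt{2202}\right) = - 1043 \left(34556 + 4 \sqrt{2202}\right) = -36041908 - 4172 \sqrt{2202}$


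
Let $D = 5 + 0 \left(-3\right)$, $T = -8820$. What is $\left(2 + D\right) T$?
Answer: $-61740$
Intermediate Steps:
$D = 5$ ($D = 5 + 0 = 5$)
$\left(2 + D\right) T = \left(2 + 5\right) \left(-8820\right) = 7 \left(-8820\right) = -61740$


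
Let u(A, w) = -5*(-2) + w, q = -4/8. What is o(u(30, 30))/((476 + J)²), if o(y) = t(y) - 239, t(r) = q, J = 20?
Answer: -479/492032 ≈ -0.00097351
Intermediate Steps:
q = -½ (q = -4*⅛ = -½ ≈ -0.50000)
u(A, w) = 10 + w
t(r) = -½
o(y) = -479/2 (o(y) = -½ - 239 = -479/2)
o(u(30, 30))/((476 + J)²) = -479/(2*(476 + 20)²) = -479/(2*(496²)) = -479/2/246016 = -479/2*1/246016 = -479/492032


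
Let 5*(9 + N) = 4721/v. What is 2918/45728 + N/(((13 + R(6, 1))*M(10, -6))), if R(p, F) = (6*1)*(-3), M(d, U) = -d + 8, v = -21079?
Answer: -10128994707/12048756400 ≈ -0.84067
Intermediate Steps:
M(d, U) = 8 - d
R(p, F) = -18 (R(p, F) = 6*(-3) = -18)
N = -953276/105395 (N = -9 + (4721/(-21079))/5 = -9 + (4721*(-1/21079))/5 = -9 + (1/5)*(-4721/21079) = -9 - 4721/105395 = -953276/105395 ≈ -9.0448)
2918/45728 + N/(((13 + R(6, 1))*M(10, -6))) = 2918/45728 - 953276*1/((8 - 1*10)*(13 - 18))/105395 = 2918*(1/45728) - 953276*(-1/(5*(8 - 10)))/105395 = 1459/22864 - 953276/(105395*((-5*(-2)))) = 1459/22864 - 953276/105395/10 = 1459/22864 - 953276/105395*1/10 = 1459/22864 - 476638/526975 = -10128994707/12048756400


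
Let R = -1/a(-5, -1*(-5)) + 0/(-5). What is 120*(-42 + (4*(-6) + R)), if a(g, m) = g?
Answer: -7896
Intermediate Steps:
R = 1/5 (R = -1/(-5) + 0/(-5) = -1*(-1/5) + 0*(-1/5) = 1/5 + 0 = 1/5 ≈ 0.20000)
120*(-42 + (4*(-6) + R)) = 120*(-42 + (4*(-6) + 1/5)) = 120*(-42 + (-24 + 1/5)) = 120*(-42 - 119/5) = 120*(-329/5) = -7896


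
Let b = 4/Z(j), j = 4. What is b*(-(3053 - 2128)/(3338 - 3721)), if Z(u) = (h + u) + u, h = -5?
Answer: 3700/1149 ≈ 3.2202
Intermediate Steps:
Z(u) = -5 + 2*u (Z(u) = (-5 + u) + u = -5 + 2*u)
b = 4/3 (b = 4/(-5 + 2*4) = 4/(-5 + 8) = 4/3 ≈ 1.3333)
b*(-(3053 - 2128)/(3338 - 3721)) = 4*(-(3053 - 2128)/(3338 - 3721))/3 = 4*(-925/(-383))/3 = 4*(-925*(-1)/383)/3 = 4*(-1*(-925/383))/3 = (4/3)*(925/383) = 3700/1149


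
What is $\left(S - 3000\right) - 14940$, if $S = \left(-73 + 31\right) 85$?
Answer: $-21510$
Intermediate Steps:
$S = -3570$ ($S = \left(-42\right) 85 = -3570$)
$\left(S - 3000\right) - 14940 = \left(-3570 - 3000\right) - 14940 = -6570 - 14940 = -21510$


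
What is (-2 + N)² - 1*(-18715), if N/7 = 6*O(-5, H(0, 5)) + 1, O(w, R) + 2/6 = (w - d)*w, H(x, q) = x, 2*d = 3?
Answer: 1857451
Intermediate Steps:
d = 3/2 (d = (½)*3 = 3/2 ≈ 1.5000)
O(w, R) = -⅓ + w*(-3/2 + w) (O(w, R) = -⅓ + (w - 1*3/2)*w = -⅓ + (w - 3/2)*w = -⅓ + (-3/2 + w)*w = -⅓ + w*(-3/2 + w))
N = 1358 (N = 7*(6*(-⅓ + (-5)² - 3/2*(-5)) + 1) = 7*(6*(-⅓ + 25 + 15/2) + 1) = 7*(6*(193/6) + 1) = 7*(193 + 1) = 7*194 = 1358)
(-2 + N)² - 1*(-18715) = (-2 + 1358)² - 1*(-18715) = 1356² + 18715 = 1838736 + 18715 = 1857451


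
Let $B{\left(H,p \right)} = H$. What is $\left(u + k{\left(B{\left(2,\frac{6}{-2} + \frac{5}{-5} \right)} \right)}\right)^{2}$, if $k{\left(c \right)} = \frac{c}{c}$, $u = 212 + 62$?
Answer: $75625$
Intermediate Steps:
$u = 274$
$k{\left(c \right)} = 1$
$\left(u + k{\left(B{\left(2,\frac{6}{-2} + \frac{5}{-5} \right)} \right)}\right)^{2} = \left(274 + 1\right)^{2} = 275^{2} = 75625$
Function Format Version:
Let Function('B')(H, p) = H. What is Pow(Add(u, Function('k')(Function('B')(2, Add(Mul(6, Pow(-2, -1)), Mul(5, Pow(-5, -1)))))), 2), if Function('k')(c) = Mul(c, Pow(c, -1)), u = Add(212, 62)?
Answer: 75625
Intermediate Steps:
u = 274
Function('k')(c) = 1
Pow(Add(u, Function('k')(Function('B')(2, Add(Mul(6, Pow(-2, -1)), Mul(5, Pow(-5, -1)))))), 2) = Pow(Add(274, 1), 2) = Pow(275, 2) = 75625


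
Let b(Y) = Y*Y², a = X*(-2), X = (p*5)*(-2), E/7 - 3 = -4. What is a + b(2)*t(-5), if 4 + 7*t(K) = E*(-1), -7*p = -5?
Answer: 124/7 ≈ 17.714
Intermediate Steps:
E = -7 (E = 21 + 7*(-4) = 21 - 28 = -7)
p = 5/7 (p = -⅐*(-5) = 5/7 ≈ 0.71429)
t(K) = 3/7 (t(K) = -4/7 + (-7*(-1))/7 = -4/7 + (⅐)*7 = -4/7 + 1 = 3/7)
X = -50/7 (X = ((5/7)*5)*(-2) = (25/7)*(-2) = -50/7 ≈ -7.1429)
a = 100/7 (a = -50/7*(-2) = 100/7 ≈ 14.286)
b(Y) = Y³
a + b(2)*t(-5) = 100/7 + 2³*(3/7) = 100/7 + 8*(3/7) = 100/7 + 24/7 = 124/7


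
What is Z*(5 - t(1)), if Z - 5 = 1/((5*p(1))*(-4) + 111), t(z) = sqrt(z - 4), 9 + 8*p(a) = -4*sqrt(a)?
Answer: 7185/287 - 1437*I*sqrt(3)/287 ≈ 25.035 - 8.6723*I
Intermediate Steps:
p(a) = -9/8 - sqrt(a)/2 (p(a) = -9/8 + (-4*sqrt(a))/8 = -9/8 - sqrt(a)/2)
t(z) = sqrt(-4 + z)
Z = 1437/287 (Z = 5 + 1/((5*(-9/8 - sqrt(1)/2))*(-4) + 111) = 5 + 1/((5*(-9/8 - 1/2*1))*(-4) + 111) = 5 + 1/((5*(-9/8 - 1/2))*(-4) + 111) = 5 + 1/((5*(-13/8))*(-4) + 111) = 5 + 1/(-65/8*(-4) + 111) = 5 + 1/(65/2 + 111) = 5 + 1/(287/2) = 5 + 2/287 = 1437/287 ≈ 5.0070)
Z*(5 - t(1)) = 1437*(5 - sqrt(-4 + 1))/287 = 1437*(5 - sqrt(-3))/287 = 1437*(5 - I*sqrt(3))/287 = 7185/287 - 1437*I*sqrt(3)/287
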